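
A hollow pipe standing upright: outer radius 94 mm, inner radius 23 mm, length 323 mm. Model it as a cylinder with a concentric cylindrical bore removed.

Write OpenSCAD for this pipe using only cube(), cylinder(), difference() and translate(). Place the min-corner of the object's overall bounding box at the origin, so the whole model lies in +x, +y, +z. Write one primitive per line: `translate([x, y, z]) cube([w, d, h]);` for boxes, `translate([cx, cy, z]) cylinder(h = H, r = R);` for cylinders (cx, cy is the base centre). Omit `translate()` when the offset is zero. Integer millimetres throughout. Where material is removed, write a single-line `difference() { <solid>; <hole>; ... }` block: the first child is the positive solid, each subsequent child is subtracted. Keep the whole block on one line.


difference() { translate([94, 94, 0]) cylinder(h = 323, r = 94); translate([94, 94, 0]) cylinder(h = 323, r = 23); }


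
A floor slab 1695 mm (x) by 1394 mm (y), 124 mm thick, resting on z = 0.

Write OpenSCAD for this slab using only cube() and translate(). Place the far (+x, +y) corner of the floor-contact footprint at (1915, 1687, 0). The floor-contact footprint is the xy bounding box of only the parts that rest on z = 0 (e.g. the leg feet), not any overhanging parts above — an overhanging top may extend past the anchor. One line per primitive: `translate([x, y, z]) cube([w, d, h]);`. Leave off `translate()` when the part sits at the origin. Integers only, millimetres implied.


translate([220, 293, 0]) cube([1695, 1394, 124]);


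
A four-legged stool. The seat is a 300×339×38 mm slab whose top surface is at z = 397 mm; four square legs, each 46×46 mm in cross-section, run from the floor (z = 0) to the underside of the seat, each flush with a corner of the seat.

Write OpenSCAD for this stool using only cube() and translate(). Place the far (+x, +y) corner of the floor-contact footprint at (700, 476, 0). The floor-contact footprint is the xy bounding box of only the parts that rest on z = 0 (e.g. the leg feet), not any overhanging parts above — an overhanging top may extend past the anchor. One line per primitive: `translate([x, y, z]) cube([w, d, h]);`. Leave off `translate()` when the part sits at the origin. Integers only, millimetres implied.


translate([400, 137, 359]) cube([300, 339, 38]);
translate([400, 137, 0]) cube([46, 46, 359]);
translate([654, 137, 0]) cube([46, 46, 359]);
translate([400, 430, 0]) cube([46, 46, 359]);
translate([654, 430, 0]) cube([46, 46, 359]);


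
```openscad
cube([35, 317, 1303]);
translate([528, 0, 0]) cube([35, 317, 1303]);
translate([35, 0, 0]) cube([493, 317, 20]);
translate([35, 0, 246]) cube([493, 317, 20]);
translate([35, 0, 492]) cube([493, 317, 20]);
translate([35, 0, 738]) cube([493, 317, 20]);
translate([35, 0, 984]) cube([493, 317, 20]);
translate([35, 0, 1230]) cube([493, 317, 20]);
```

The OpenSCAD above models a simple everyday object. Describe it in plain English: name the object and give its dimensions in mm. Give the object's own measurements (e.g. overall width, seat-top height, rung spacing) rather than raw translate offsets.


An open bookshelf. Two side panels, each 35 mm thick, 317 mm deep and 1303 mm tall, stand 563 mm apart (outside-to-outside). Between them sit 6 shelves, each 20 mm thick and 317 mm deep, spanning the full gap between the sides. The bottom shelf rests on the floor (its underside at z = 0) and the clear gap between one shelf's top and the next shelf's underside is 226 mm.


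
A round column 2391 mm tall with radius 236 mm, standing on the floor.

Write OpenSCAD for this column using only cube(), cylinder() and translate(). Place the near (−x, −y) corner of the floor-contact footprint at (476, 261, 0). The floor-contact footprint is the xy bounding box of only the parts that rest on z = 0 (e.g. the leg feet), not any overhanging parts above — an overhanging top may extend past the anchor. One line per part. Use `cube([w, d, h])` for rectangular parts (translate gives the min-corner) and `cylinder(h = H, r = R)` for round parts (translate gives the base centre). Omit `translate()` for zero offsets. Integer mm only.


translate([712, 497, 0]) cylinder(h = 2391, r = 236);


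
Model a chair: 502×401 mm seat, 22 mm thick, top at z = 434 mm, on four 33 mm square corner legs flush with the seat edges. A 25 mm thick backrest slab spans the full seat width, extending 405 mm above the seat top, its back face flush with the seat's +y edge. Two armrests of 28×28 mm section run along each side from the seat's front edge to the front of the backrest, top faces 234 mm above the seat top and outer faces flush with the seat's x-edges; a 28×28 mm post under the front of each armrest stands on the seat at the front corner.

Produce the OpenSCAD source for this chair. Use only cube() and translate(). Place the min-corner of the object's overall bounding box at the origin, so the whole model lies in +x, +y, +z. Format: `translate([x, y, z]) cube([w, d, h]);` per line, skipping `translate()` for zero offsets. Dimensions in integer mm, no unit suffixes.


translate([0, 0, 412]) cube([502, 401, 22]);
cube([33, 33, 412]);
translate([469, 0, 0]) cube([33, 33, 412]);
translate([0, 368, 0]) cube([33, 33, 412]);
translate([469, 368, 0]) cube([33, 33, 412]);
translate([0, 376, 434]) cube([502, 25, 405]);
translate([0, 0, 640]) cube([28, 376, 28]);
translate([474, 0, 640]) cube([28, 376, 28]);
translate([0, 0, 434]) cube([28, 28, 206]);
translate([474, 0, 434]) cube([28, 28, 206]);


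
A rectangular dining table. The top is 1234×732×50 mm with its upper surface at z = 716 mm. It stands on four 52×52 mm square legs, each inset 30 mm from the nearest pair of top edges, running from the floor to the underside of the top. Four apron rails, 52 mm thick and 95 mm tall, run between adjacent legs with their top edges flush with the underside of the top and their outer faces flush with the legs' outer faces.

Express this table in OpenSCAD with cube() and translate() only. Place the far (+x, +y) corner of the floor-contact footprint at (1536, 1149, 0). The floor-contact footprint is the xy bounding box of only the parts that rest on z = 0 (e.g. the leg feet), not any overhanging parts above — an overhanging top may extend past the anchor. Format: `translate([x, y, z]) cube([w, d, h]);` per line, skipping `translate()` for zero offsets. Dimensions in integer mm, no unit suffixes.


translate([332, 447, 666]) cube([1234, 732, 50]);
translate([362, 477, 0]) cube([52, 52, 666]);
translate([1484, 477, 0]) cube([52, 52, 666]);
translate([362, 1097, 0]) cube([52, 52, 666]);
translate([1484, 1097, 0]) cube([52, 52, 666]);
translate([414, 477, 571]) cube([1070, 52, 95]);
translate([414, 1097, 571]) cube([1070, 52, 95]);
translate([362, 529, 571]) cube([52, 568, 95]);
translate([1484, 529, 571]) cube([52, 568, 95]);


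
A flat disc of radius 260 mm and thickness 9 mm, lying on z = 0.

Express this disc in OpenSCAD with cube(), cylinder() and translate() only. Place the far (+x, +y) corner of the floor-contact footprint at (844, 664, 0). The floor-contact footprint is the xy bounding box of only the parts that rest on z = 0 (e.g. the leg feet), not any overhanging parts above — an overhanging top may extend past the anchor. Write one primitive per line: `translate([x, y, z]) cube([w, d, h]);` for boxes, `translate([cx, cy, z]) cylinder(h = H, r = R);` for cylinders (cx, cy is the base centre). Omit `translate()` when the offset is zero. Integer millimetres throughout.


translate([584, 404, 0]) cylinder(h = 9, r = 260);


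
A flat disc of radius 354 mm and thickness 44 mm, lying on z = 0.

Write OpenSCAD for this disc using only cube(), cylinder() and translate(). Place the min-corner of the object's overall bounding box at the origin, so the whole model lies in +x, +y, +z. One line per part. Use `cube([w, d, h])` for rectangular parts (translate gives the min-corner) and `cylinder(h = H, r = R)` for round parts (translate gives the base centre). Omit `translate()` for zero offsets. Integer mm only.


translate([354, 354, 0]) cylinder(h = 44, r = 354);


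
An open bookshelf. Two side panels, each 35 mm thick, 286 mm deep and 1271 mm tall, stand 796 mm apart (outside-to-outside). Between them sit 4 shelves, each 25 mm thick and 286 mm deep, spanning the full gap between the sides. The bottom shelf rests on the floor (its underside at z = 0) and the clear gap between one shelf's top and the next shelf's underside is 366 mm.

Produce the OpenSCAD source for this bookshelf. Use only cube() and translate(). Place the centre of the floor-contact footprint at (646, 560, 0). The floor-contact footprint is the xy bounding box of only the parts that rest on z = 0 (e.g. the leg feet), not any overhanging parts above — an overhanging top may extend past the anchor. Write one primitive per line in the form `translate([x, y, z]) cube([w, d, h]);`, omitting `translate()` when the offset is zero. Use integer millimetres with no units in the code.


translate([248, 417, 0]) cube([35, 286, 1271]);
translate([1009, 417, 0]) cube([35, 286, 1271]);
translate([283, 417, 0]) cube([726, 286, 25]);
translate([283, 417, 391]) cube([726, 286, 25]);
translate([283, 417, 782]) cube([726, 286, 25]);
translate([283, 417, 1173]) cube([726, 286, 25]);


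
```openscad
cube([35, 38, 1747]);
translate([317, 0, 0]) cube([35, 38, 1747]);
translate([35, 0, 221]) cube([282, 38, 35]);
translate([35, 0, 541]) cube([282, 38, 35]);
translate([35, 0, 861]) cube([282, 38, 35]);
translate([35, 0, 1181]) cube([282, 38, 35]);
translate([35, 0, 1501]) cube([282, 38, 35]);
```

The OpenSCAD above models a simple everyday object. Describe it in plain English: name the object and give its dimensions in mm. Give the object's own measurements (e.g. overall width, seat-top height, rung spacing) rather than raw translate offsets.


A straight ladder. Two 35×38 mm vertical rails, 1747 mm tall, stand 352 mm apart (outside-to-outside) with their front faces coplanar on the −y side. 5 rungs, each 38 mm deep and 35 mm tall, span between the inner faces of the rails, front faces flush with the rails. The lowest rung's underside is at z = 221 mm and rungs are spaced 320 mm apart (underside to underside).


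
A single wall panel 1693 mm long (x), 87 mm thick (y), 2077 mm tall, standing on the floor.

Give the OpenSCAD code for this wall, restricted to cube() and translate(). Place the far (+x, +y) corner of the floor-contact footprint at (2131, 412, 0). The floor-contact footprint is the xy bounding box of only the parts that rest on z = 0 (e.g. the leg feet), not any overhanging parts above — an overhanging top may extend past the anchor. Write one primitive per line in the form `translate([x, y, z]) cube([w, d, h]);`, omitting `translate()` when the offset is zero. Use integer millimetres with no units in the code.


translate([438, 325, 0]) cube([1693, 87, 2077]);


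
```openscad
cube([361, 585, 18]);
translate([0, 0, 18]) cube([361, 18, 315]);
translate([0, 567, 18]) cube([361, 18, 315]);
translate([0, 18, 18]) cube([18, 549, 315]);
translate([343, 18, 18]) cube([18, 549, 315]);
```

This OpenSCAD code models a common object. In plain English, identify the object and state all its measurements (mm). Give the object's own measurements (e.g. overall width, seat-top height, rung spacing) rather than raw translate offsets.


An open-topped rectangular box: outside dimensions 361×585×333 mm, with a uniform wall and base thickness of 18 mm. The base is a full 361×585 slab on the floor; four walls sit on top of the base. The front and back walls (the −y and +y sides) span the full width; the two side walls fit between them.


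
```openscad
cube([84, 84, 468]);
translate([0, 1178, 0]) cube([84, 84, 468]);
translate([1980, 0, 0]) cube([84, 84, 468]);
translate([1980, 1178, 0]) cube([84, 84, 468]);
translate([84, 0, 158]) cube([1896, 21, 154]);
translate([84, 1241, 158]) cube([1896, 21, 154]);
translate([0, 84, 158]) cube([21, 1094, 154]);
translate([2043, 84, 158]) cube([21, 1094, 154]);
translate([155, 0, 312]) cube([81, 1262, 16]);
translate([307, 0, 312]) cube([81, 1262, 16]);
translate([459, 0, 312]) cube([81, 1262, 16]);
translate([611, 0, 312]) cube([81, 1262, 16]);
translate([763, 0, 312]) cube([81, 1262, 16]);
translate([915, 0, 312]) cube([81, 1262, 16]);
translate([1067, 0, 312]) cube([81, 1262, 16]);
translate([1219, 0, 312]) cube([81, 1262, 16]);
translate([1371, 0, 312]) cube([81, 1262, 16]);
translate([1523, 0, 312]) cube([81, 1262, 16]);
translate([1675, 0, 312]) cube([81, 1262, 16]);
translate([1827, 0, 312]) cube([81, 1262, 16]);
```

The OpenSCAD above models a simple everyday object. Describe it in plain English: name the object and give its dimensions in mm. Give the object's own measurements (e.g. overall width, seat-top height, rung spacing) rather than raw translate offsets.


A bed frame 2064 mm long (x) by 1262 mm wide (y). Four 84×84 mm corner posts, 468 mm tall, at the corners of the footprint. Four rails of 21 mm thickness and 154 mm height run between adjacent posts with their undersides at z = 158 mm, their outer faces flush with the outside of the frame (the two x-running rails run between the posts' inner faces; the two y-running rails run between the posts' inner faces). 12 slats, each 81 mm wide (x) and 16 mm thick, lie across the top of the two x-running rails, running the full 1262 mm width of the frame in y; along x they sit between the end posts with a 71 mm gap after the −x posts and between neighbouring slats, leaving 72 mm before the +x posts.


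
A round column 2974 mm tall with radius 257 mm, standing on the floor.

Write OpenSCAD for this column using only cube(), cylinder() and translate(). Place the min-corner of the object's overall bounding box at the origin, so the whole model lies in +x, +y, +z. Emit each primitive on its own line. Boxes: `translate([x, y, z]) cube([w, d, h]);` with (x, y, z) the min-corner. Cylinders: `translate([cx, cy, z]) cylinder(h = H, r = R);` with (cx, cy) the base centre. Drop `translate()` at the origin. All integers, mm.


translate([257, 257, 0]) cylinder(h = 2974, r = 257);


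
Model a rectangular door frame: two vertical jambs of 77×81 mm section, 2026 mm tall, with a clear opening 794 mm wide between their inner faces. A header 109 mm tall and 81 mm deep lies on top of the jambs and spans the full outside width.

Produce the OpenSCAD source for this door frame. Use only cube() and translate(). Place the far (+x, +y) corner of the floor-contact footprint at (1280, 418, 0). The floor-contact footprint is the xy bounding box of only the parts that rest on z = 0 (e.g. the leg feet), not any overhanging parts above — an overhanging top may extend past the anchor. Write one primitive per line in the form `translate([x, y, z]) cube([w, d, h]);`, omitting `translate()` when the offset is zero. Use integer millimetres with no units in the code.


translate([332, 337, 0]) cube([77, 81, 2026]);
translate([1203, 337, 0]) cube([77, 81, 2026]);
translate([332, 337, 2026]) cube([948, 81, 109]);


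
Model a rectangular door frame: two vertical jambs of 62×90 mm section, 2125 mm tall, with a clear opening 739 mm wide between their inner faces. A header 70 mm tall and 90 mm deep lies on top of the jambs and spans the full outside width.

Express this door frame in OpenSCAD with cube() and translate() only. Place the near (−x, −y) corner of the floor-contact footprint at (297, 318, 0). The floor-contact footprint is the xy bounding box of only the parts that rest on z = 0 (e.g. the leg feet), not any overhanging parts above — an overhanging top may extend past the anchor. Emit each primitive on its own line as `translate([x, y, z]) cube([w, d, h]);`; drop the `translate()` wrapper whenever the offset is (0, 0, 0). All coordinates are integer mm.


translate([297, 318, 0]) cube([62, 90, 2125]);
translate([1098, 318, 0]) cube([62, 90, 2125]);
translate([297, 318, 2125]) cube([863, 90, 70]);


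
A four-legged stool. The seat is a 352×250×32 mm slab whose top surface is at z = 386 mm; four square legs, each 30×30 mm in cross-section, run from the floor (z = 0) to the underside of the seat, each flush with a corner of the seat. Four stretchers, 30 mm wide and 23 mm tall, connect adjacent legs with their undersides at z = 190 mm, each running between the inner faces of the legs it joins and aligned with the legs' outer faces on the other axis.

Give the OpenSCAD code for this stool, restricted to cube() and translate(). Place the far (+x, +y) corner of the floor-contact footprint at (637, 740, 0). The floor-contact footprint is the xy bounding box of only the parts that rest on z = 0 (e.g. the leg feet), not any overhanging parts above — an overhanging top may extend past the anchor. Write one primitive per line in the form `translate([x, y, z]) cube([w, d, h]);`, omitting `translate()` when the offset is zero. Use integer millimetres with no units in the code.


translate([285, 490, 354]) cube([352, 250, 32]);
translate([285, 490, 0]) cube([30, 30, 354]);
translate([607, 490, 0]) cube([30, 30, 354]);
translate([285, 710, 0]) cube([30, 30, 354]);
translate([607, 710, 0]) cube([30, 30, 354]);
translate([315, 490, 190]) cube([292, 30, 23]);
translate([315, 710, 190]) cube([292, 30, 23]);
translate([285, 520, 190]) cube([30, 190, 23]);
translate([607, 520, 190]) cube([30, 190, 23]);


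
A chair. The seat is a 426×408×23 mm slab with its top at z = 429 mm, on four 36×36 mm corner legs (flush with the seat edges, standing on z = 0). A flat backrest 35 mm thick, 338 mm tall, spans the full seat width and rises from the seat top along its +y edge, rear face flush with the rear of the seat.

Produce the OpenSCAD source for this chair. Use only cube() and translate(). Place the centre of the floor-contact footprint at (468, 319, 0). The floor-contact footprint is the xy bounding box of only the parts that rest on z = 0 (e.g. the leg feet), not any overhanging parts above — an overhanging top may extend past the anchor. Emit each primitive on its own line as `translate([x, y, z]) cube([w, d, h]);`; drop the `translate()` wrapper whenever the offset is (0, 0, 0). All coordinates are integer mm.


// leg_h = 429 - 23 = 406
translate([255, 115, 406]) cube([426, 408, 23]);
translate([255, 115, 0]) cube([36, 36, 406]);
translate([645, 115, 0]) cube([36, 36, 406]);
translate([255, 487, 0]) cube([36, 36, 406]);
translate([645, 487, 0]) cube([36, 36, 406]);
translate([255, 488, 429]) cube([426, 35, 338]);


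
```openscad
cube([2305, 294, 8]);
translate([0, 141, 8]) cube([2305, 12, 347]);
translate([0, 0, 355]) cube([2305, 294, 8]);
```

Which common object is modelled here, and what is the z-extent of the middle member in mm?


An I-beam. The web height is 347 mm.

Two wide flanges with a thin centred web — an I-beam. Overall 363 mm minus two 8 mm flanges gives a web of 363 − 2·8 = 347 mm.


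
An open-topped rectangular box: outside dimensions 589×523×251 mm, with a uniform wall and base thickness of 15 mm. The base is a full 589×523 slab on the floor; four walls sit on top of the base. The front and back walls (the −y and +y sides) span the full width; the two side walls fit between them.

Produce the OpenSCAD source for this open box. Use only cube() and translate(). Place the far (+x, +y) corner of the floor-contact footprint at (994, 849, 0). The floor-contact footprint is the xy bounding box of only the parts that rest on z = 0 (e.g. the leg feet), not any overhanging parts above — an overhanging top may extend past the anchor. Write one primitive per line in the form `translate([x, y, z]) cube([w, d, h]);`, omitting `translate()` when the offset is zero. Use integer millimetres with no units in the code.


translate([405, 326, 0]) cube([589, 523, 15]);
translate([405, 326, 15]) cube([589, 15, 236]);
translate([405, 834, 15]) cube([589, 15, 236]);
translate([405, 341, 15]) cube([15, 493, 236]);
translate([979, 341, 15]) cube([15, 493, 236]);


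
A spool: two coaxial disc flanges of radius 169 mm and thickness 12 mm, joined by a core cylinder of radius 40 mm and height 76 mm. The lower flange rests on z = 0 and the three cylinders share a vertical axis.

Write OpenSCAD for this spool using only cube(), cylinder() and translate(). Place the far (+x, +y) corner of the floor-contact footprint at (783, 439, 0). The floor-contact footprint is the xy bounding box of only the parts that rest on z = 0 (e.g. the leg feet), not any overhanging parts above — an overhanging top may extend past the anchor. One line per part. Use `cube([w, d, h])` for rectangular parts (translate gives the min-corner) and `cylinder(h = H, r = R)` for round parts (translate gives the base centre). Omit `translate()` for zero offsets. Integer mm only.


translate([614, 270, 0]) cylinder(h = 12, r = 169);
translate([614, 270, 12]) cylinder(h = 76, r = 40);
translate([614, 270, 88]) cylinder(h = 12, r = 169);


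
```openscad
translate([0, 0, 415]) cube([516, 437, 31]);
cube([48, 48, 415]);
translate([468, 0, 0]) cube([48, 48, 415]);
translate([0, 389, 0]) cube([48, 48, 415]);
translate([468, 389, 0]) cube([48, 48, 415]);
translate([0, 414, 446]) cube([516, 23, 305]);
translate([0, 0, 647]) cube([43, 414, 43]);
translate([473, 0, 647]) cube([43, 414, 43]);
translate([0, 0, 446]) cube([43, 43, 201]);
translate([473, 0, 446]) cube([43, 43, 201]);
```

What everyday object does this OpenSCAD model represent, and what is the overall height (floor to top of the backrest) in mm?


A chair. The overall height is 751 mm.

A slab on four corner posts with a tall panel at the back — a chair. The seat slab sits at z = 415 with thickness 31, and the 305 mm backrest starts at the seat top, so the overall height is 415 + 31 + 305 = 751 mm.


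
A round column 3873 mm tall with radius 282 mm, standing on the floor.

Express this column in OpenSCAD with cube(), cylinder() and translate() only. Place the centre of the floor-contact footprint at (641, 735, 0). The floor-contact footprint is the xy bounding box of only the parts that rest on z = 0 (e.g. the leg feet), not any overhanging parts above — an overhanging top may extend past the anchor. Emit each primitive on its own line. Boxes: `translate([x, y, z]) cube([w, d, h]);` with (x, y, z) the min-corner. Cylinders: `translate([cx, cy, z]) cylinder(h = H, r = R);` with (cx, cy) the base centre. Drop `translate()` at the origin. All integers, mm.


translate([641, 735, 0]) cylinder(h = 3873, r = 282);


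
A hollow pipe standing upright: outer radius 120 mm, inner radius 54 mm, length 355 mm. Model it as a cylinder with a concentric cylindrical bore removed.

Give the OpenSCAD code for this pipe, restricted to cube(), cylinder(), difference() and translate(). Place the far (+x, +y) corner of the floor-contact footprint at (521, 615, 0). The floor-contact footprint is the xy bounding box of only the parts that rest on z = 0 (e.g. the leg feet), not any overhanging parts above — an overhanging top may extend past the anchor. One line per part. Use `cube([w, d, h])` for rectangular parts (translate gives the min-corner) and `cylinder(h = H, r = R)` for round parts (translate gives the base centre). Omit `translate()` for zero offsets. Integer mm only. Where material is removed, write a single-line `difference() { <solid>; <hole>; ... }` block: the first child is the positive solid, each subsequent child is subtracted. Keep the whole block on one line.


difference() { translate([401, 495, 0]) cylinder(h = 355, r = 120); translate([401, 495, 0]) cylinder(h = 355, r = 54); }


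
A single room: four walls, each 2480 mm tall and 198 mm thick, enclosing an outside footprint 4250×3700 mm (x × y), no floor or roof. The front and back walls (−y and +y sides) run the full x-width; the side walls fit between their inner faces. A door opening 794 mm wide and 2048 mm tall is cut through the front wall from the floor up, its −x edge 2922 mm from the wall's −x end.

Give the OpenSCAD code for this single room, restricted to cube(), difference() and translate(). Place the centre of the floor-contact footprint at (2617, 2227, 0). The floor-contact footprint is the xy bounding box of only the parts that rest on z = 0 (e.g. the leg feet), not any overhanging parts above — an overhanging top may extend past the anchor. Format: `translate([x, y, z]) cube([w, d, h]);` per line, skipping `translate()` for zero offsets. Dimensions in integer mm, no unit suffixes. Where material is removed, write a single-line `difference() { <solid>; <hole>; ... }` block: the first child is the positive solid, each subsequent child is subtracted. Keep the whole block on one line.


difference() { translate([492, 377, 0]) cube([4250, 198, 2480]); translate([3414, 377, 0]) cube([794, 198, 2048]); }
translate([492, 3879, 0]) cube([4250, 198, 2480]);
translate([492, 575, 0]) cube([198, 3304, 2480]);
translate([4544, 575, 0]) cube([198, 3304, 2480]);


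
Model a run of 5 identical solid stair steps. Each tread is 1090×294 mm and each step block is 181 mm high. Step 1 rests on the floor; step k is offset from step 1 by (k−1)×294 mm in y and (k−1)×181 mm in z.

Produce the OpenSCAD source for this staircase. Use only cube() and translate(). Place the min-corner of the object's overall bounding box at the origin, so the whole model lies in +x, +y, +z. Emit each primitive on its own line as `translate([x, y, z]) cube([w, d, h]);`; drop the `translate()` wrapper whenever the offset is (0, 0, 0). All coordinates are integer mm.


cube([1090, 294, 181]);
translate([0, 294, 181]) cube([1090, 294, 181]);
translate([0, 588, 362]) cube([1090, 294, 181]);
translate([0, 882, 543]) cube([1090, 294, 181]);
translate([0, 1176, 724]) cube([1090, 294, 181]);


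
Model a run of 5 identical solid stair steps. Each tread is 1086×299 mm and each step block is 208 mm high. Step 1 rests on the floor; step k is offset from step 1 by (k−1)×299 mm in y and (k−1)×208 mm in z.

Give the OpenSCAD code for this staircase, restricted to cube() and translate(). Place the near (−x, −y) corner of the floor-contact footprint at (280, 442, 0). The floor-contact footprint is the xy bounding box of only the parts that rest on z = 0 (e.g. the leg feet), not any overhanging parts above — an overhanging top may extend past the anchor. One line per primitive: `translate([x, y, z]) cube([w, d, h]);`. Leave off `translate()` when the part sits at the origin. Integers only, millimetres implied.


translate([280, 442, 0]) cube([1086, 299, 208]);
translate([280, 741, 208]) cube([1086, 299, 208]);
translate([280, 1040, 416]) cube([1086, 299, 208]);
translate([280, 1339, 624]) cube([1086, 299, 208]);
translate([280, 1638, 832]) cube([1086, 299, 208]);


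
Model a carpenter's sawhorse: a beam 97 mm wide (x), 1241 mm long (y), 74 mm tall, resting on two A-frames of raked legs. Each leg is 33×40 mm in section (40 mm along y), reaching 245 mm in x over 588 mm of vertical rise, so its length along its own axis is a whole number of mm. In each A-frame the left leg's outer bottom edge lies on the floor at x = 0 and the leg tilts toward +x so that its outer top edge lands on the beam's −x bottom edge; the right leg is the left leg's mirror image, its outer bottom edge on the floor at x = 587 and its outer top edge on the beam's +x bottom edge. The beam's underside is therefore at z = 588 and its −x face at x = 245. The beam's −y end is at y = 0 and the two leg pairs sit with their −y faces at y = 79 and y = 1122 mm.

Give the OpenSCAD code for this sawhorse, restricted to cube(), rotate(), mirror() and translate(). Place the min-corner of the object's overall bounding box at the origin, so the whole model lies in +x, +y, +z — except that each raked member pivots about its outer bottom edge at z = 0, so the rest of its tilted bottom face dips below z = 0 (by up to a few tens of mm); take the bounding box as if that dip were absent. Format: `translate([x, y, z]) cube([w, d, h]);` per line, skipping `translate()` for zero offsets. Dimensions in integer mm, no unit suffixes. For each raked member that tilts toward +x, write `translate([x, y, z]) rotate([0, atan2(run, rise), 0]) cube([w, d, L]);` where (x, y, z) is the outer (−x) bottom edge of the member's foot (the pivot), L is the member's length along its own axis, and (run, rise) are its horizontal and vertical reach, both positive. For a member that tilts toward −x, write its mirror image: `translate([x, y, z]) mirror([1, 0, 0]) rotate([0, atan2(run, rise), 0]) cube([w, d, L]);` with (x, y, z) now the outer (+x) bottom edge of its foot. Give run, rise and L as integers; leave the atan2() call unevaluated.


translate([245, 0, 588]) cube([97, 1241, 74]);
translate([0, 79, 0]) rotate([0, atan2(245, 588), 0]) cube([33, 40, 637]);
translate([587, 79, 0]) mirror([1, 0, 0]) rotate([0, atan2(245, 588), 0]) cube([33, 40, 637]);
translate([0, 1122, 0]) rotate([0, atan2(245, 588), 0]) cube([33, 40, 637]);
translate([587, 1122, 0]) mirror([1, 0, 0]) rotate([0, atan2(245, 588), 0]) cube([33, 40, 637]);


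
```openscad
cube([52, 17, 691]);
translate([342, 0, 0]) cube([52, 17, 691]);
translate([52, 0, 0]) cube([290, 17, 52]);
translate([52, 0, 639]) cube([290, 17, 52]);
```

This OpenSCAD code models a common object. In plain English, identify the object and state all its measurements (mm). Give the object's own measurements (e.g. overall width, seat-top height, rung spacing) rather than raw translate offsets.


A rectangular picture frame lying in the x–z plane (depth along y). The opening is 290 mm wide (x) by 587 mm tall (z), surrounded by a border 52 mm wide on all four sides. The frame is 17 mm deep and is made of two full-height vertical stiles with two horizontal rails fitted between them.


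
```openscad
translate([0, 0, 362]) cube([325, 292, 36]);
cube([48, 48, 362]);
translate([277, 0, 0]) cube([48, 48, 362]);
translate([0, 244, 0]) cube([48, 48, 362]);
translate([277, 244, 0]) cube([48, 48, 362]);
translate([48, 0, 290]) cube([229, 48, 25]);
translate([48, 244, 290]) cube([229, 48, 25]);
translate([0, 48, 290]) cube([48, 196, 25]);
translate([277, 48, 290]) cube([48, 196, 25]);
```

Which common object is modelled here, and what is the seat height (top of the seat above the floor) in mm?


A stool. The seat height is 398 mm.

A 325×292×36 slab at z = 362 on four corner posts — a stool. The seat top is 362 + 36 = 398 mm.


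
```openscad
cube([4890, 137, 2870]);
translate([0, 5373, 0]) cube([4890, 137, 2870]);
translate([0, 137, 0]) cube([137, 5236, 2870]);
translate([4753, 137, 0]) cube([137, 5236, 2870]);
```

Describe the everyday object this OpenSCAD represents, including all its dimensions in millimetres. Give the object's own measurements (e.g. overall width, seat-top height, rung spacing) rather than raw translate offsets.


The wall frame of a small rectangular building: four walls, each 2870 mm tall and 137 mm thick, enclosing a footprint 4890 mm (x) by 5510 mm (y) outside-to-outside, with no floor or roof. The front and back walls (the −y and +y sides) span the full width; the two side walls fit between them.


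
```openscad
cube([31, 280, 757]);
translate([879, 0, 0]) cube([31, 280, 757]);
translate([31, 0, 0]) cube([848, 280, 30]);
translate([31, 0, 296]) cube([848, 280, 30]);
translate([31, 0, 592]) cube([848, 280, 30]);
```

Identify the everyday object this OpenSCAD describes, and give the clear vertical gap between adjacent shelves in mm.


A bookshelf. The clear shelf gap is 266 mm.

Two tall side panels with 3 horizontal boards between them — a bookshelf. The first two shelf undersides are at z = 0 and z = 296; with shelf thickness 30, the clear gap is 296 − 0 − 30 = 266 mm.


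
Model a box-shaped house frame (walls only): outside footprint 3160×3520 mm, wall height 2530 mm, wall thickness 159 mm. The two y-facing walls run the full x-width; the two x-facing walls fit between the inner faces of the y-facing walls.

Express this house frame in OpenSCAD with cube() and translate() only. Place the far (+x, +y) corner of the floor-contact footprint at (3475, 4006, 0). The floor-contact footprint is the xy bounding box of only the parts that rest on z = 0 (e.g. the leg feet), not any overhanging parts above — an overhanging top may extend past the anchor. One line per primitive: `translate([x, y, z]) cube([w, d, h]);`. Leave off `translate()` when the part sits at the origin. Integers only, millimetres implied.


translate([315, 486, 0]) cube([3160, 159, 2530]);
translate([315, 3847, 0]) cube([3160, 159, 2530]);
translate([315, 645, 0]) cube([159, 3202, 2530]);
translate([3316, 645, 0]) cube([159, 3202, 2530]);


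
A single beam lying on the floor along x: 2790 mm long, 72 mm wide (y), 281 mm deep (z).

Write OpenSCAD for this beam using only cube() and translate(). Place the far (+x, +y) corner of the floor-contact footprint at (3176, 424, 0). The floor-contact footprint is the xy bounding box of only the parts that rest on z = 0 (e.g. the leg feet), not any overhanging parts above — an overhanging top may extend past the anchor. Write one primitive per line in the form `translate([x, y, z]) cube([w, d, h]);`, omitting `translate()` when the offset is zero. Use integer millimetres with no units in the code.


translate([386, 352, 0]) cube([2790, 72, 281]);


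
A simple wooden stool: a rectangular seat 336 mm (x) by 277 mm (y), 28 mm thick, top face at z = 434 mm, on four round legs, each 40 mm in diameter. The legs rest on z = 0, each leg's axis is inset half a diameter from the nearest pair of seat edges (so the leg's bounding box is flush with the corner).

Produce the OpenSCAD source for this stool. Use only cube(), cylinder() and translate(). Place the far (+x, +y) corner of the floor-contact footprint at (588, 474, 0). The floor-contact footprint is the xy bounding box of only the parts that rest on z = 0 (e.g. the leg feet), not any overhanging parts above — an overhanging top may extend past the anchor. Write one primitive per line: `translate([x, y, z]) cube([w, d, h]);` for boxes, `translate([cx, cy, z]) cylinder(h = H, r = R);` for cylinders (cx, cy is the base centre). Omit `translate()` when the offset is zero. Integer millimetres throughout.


translate([252, 197, 406]) cube([336, 277, 28]);
translate([272, 217, 0]) cylinder(h = 406, r = 20);
translate([568, 217, 0]) cylinder(h = 406, r = 20);
translate([272, 454, 0]) cylinder(h = 406, r = 20);
translate([568, 454, 0]) cylinder(h = 406, r = 20);


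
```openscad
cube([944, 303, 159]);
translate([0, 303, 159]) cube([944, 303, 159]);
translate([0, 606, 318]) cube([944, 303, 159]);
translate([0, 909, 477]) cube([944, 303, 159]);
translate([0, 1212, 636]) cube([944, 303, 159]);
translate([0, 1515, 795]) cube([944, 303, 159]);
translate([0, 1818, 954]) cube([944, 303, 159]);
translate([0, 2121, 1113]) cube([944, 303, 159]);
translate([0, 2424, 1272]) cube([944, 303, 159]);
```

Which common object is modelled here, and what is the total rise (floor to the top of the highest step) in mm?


A staircase. The total rise is 1431 mm.

9 identical blocks, each offset up and back from the previous — a staircase. Each step is 159 mm tall and there are 9 of them, so the total rise is 9 × 159 = 1431 mm.


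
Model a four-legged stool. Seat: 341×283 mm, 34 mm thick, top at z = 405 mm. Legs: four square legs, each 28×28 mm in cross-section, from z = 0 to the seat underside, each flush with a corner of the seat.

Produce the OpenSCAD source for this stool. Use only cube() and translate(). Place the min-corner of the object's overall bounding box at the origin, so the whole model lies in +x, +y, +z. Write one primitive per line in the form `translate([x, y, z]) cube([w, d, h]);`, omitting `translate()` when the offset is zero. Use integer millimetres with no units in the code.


// leg_h = 405 - 34 = 371
translate([0, 0, 371]) cube([341, 283, 34]);
cube([28, 28, 371]);
translate([313, 0, 0]) cube([28, 28, 371]);
translate([0, 255, 0]) cube([28, 28, 371]);
translate([313, 255, 0]) cube([28, 28, 371]);


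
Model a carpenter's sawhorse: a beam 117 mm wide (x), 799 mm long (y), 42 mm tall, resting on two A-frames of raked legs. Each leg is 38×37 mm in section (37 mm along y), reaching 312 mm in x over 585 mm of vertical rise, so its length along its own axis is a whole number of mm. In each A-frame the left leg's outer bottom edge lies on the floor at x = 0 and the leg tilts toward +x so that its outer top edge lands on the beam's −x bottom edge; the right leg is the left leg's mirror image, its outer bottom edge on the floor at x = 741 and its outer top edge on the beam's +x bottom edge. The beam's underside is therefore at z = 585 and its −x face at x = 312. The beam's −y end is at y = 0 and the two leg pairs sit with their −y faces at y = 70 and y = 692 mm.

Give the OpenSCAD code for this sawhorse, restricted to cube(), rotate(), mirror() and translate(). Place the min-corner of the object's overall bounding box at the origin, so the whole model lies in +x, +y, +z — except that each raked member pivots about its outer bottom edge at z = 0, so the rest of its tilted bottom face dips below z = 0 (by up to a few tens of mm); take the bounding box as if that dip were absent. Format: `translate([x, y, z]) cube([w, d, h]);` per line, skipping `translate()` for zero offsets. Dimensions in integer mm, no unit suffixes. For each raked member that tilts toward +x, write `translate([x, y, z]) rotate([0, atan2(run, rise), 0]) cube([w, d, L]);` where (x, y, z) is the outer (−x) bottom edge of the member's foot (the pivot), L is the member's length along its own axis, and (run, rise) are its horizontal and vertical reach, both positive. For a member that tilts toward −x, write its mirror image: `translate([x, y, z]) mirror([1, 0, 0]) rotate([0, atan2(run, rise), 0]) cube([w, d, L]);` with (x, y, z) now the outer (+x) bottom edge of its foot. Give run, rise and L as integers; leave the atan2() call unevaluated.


translate([312, 0, 585]) cube([117, 799, 42]);
translate([0, 70, 0]) rotate([0, atan2(312, 585), 0]) cube([38, 37, 663]);
translate([741, 70, 0]) mirror([1, 0, 0]) rotate([0, atan2(312, 585), 0]) cube([38, 37, 663]);
translate([0, 692, 0]) rotate([0, atan2(312, 585), 0]) cube([38, 37, 663]);
translate([741, 692, 0]) mirror([1, 0, 0]) rotate([0, atan2(312, 585), 0]) cube([38, 37, 663]);


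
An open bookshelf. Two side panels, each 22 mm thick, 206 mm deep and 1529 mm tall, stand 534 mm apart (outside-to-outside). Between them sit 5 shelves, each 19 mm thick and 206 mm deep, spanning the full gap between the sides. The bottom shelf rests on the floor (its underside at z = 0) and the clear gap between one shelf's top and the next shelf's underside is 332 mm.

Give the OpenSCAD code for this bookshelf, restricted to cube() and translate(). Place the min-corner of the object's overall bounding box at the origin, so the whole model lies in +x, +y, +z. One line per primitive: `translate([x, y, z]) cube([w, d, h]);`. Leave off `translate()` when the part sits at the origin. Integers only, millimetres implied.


cube([22, 206, 1529]);
translate([512, 0, 0]) cube([22, 206, 1529]);
translate([22, 0, 0]) cube([490, 206, 19]);
translate([22, 0, 351]) cube([490, 206, 19]);
translate([22, 0, 702]) cube([490, 206, 19]);
translate([22, 0, 1053]) cube([490, 206, 19]);
translate([22, 0, 1404]) cube([490, 206, 19]);


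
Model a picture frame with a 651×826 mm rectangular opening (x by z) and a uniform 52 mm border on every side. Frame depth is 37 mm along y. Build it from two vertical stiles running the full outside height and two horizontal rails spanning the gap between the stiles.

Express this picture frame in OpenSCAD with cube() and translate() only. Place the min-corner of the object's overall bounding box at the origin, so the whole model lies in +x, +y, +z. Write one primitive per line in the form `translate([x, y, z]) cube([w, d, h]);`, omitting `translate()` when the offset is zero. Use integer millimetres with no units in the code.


cube([52, 37, 930]);
translate([703, 0, 0]) cube([52, 37, 930]);
translate([52, 0, 0]) cube([651, 37, 52]);
translate([52, 0, 878]) cube([651, 37, 52]);
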